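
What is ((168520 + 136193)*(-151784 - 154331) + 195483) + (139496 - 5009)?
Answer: -93276890025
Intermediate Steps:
((168520 + 136193)*(-151784 - 154331) + 195483) + (139496 - 5009) = (304713*(-306115) + 195483) + 134487 = (-93277219995 + 195483) + 134487 = -93277024512 + 134487 = -93276890025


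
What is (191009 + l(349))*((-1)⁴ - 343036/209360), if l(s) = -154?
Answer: -1275636649/10468 ≈ -1.2186e+5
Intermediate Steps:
(191009 + l(349))*((-1)⁴ - 343036/209360) = (191009 - 154)*((-1)⁴ - 343036/209360) = 190855*(1 - 343036*1/209360) = 190855*(1 - 85759/52340) = 190855*(-33419/52340) = -1275636649/10468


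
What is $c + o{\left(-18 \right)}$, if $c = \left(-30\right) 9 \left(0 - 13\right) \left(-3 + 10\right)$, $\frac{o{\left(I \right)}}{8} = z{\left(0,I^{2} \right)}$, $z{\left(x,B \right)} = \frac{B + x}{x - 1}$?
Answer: $21978$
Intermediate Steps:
$z{\left(x,B \right)} = \frac{B + x}{-1 + x}$
$o{\left(I \right)} = - 8 I^{2}$ ($o{\left(I \right)} = 8 \frac{I^{2} + 0}{-1 + 0} = 8 \frac{I^{2}}{-1} = 8 \left(- I^{2}\right) = - 8 I^{2}$)
$c = 24570$ ($c = - 270 \left(\left(-13\right) 7\right) = \left(-270\right) \left(-91\right) = 24570$)
$c + o{\left(-18 \right)} = 24570 - 8 \left(-18\right)^{2} = 24570 - 2592 = 21978$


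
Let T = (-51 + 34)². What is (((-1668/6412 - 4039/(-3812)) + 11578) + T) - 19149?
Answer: -44492766439/6110636 ≈ -7281.2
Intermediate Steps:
T = 289 (T = (-17)² = 289)
(((-1668/6412 - 4039/(-3812)) + 11578) + T) - 19149 = (((-1668/6412 - 4039/(-3812)) + 11578) + 289) - 19149 = (((-1668*1/6412 - 4039*(-1/3812)) + 11578) + 289) - 19149 = (((-417/1603 + 4039/3812) + 11578) + 289) - 19149 = ((4884913/6110636 + 11578) + 289) - 19149 = (70753828521/6110636 + 289) - 19149 = 72519802325/6110636 - 19149 = -44492766439/6110636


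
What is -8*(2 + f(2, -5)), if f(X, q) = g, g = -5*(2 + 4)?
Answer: 224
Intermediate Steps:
g = -30 (g = -5*6 = -30)
f(X, q) = -30
-8*(2 + f(2, -5)) = -8*(2 - 30) = -8*(-28) = 224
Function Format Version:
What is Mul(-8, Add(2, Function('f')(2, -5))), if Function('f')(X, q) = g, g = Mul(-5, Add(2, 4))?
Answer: 224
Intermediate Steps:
g = -30 (g = Mul(-5, 6) = -30)
Function('f')(X, q) = -30
Mul(-8, Add(2, Function('f')(2, -5))) = Mul(-8, Add(2, -30)) = Mul(-8, -28) = 224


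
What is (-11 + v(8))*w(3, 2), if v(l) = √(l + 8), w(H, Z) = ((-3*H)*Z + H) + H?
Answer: 84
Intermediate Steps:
w(H, Z) = 2*H - 3*H*Z (w(H, Z) = (-3*H*Z + H) + H = (H - 3*H*Z) + H = 2*H - 3*H*Z)
v(l) = √(8 + l)
(-11 + v(8))*w(3, 2) = (-11 + √(8 + 8))*(3*(2 - 3*2)) = (-11 + √16)*(3*(2 - 6)) = (-11 + 4)*(3*(-4)) = -7*(-12) = 84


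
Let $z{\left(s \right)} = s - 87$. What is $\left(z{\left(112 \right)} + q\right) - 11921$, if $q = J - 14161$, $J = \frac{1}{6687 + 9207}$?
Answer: $- \frac{414149957}{15894} \approx -26057.0$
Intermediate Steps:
$z{\left(s \right)} = -87 + s$
$J = \frac{1}{15894} \approx 6.2917 \cdot 10^{-5}$
$q = - \frac{225074933}{15894}$ ($q = \frac{1}{15894} - 14161 = - \frac{225074933}{15894} \approx -14161.0$)
$\left(z{\left(112 \right)} + q\right) - 11921 = \left(\left(-87 + 112\right) - \frac{225074933}{15894}\right) - 11921 = \left(25 - \frac{225074933}{15894}\right) - 11921 = - \frac{224677583}{15894} - 11921 = - \frac{414149957}{15894}$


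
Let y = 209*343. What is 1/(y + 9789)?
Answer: 1/81476 ≈ 1.2274e-5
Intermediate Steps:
y = 71687
1/(y + 9789) = 1/(71687 + 9789) = 1/81476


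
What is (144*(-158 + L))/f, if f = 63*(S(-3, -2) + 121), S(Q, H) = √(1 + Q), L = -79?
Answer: -152944/34167 + 1264*I*√2/34167 ≈ -4.4764 + 0.052319*I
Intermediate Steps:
f = 7623 + 63*I*√2 (f = 63*(√(1 - 3) + 121) = 63*(√(-2) + 121) = 63*(I*√2 + 121) = 63*(121 + I*√2) = 7623 + 63*I*√2 ≈ 7623.0 + 89.095*I)
(144*(-158 + L))/f = (144*(-158 - 79))/(7623 + 63*I*√2) = (144*(-237))/(7623 + 63*I*√2) = -34128/(7623 + 63*I*√2)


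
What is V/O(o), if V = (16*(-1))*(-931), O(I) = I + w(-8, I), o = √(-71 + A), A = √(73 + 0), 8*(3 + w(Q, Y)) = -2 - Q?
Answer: -14896/(9/4 - I*√(71 - √73)) ≈ -496.4 - 1743.5*I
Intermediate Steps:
w(Q, Y) = -13/4 - Q/8 (w(Q, Y) = -3 + (-2 - Q)/8 = -3 + (-¼ - Q/8) = -13/4 - Q/8)
A = √73 ≈ 8.5440
o = √(-71 + √73) ≈ 7.9029*I
O(I) = -9/4 + I (O(I) = I + (-13/4 - ⅛*(-8)) = I + (-13/4 + 1) = I - 9/4 = -9/4 + I)
V = 14896 (V = -16*(-931) = 14896)
V/O(o) = 14896/(-9/4 + √(-71 + √73))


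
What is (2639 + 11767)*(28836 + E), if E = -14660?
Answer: 204219456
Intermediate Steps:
(2639 + 11767)*(28836 + E) = (2639 + 11767)*(28836 - 14660) = 14406*14176 = 204219456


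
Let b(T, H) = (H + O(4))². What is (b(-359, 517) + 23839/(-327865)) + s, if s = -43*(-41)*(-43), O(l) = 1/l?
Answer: 1005829439281/5245840 ≈ 1.9174e+5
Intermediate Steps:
b(T, H) = (¼ + H)² (b(T, H) = (H + 1/4)² = (H + ¼)² = (¼ + H)²)
s = -75809 (s = 1763*(-43) = -75809)
(b(-359, 517) + 23839/(-327865)) + s = ((1 + 4*517)²/16 + 23839/(-327865)) - 75809 = ((1 + 2068)²/16 + 23839*(-1/327865)) - 75809 = ((1/16)*2069² - 23839/327865) - 75809 = ((1/16)*4280761 - 23839/327865) - 75809 = (4280761/16 - 23839/327865) - 75809 = 1403511323841/5245840 - 75809 = 1005829439281/5245840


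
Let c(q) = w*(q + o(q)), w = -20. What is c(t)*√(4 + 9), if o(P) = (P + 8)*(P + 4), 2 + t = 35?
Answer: -31000*√13 ≈ -1.1177e+5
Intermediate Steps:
t = 33 (t = -2 + 35 = 33)
o(P) = (4 + P)*(8 + P) (o(P) = (8 + P)*(4 + P) = (4 + P)*(8 + P))
c(q) = -640 - 260*q - 20*q² (c(q) = -20*(q + (32 + q² + 12*q)) = -20*(32 + q² + 13*q) = -640 - 260*q - 20*q²)
c(t)*√(4 + 9) = (-640 - 260*33 - 20*33²)*√(4 + 9) = (-640 - 8580 - 20*1089)*√13 = (-640 - 8580 - 21780)*√13 = -31000*√13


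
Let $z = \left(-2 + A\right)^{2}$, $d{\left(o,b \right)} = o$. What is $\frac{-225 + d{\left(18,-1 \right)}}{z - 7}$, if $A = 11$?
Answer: $- \frac{207}{74} \approx -2.7973$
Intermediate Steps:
$z = 81$ ($z = \left(-2 + 11\right)^{2} = 9^{2} = 81$)
$\frac{-225 + d{\left(18,-1 \right)}}{z - 7} = \frac{-225 + 18}{81 - 7} = - \frac{207}{74}$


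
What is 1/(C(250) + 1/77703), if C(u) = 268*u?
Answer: 77703/5206101001 ≈ 1.4925e-5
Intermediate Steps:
1/(C(250) + 1/77703) = 1/(268*250 + 1/77703) = 1/(67000 + 1/77703) = 1/(5206101001/77703) = 77703/5206101001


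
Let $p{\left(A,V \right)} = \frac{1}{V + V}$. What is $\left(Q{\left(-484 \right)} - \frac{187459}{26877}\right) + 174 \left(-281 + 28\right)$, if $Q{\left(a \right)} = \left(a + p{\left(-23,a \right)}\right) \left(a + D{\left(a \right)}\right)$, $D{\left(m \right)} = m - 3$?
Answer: $\frac{651855905351}{1530408} \approx 4.2594 \cdot 10^{5}$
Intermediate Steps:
$p{\left(A,V \right)} = \frac{1}{2 V}$
$D{\left(m \right)} = -3 + m$ ($D{\left(m \right)} = m - 3 = -3 + m$)
$Q{\left(a \right)} = \left(-3 + 2 a\right) \left(a + \frac{1}{2 a}\right)$ ($Q{\left(a \right)} = \left(a + \frac{1}{2 a}\right) \left(a + \left(-3 + a\right)\right) = \left(a + \frac{1}{2 a}\right) \left(-3 + 2 a\right) = \left(-3 + 2 a\right) \left(a + \frac{1}{2 a}\right)$)
$\left(Q{\left(-484 \right)} - \frac{187459}{26877}\right) + 174 \left(-281 + 28\right) = \left(\left(1 - -1452 + 2 \left(-484\right)^{2} - \frac{3}{2 \left(-484\right)}\right) - \frac{187459}{26877}\right) + 174 \left(-281 + 28\right) = \left(\left(1 + 1452 + 2 \cdot 234256 - - \frac{3}{968}\right) - \frac{11027}{1581}\right) + 174 \left(-253\right) = \left(\left(1 + 1452 + 468512 + \frac{3}{968}\right) - \frac{11027}{1581}\right) - 44022 = \left(\frac{454926123}{968} - \frac{11027}{1581}\right) - 44022 = \frac{719227526327}{1530408} - 44022 = \frac{651855905351}{1530408}$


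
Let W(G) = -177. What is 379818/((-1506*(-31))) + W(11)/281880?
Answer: 5947490801/731102760 ≈ 8.1350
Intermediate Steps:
379818/((-1506*(-31))) + W(11)/281880 = 379818/((-1506*(-31))) - 177/281880 = 379818/46686 - 177*1/281880 = 379818*(1/46686) - 59/93960 = 63303/7781 - 59/93960 = 5947490801/731102760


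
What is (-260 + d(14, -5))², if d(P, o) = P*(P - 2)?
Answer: 8464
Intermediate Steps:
d(P, o) = P*(-2 + P)
(-260 + d(14, -5))² = (-260 + 14*(-2 + 14))² = (-260 + 14*12)² = (-260 + 168)² = (-92)² = 8464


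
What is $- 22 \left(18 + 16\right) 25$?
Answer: $-18700$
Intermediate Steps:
$- 22 \left(18 + 16\right) 25 = \left(-22\right) 34 \cdot 25 = \left(-748\right) 25 = -18700$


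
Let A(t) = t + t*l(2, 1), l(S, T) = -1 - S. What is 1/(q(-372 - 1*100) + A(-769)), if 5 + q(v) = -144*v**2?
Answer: -1/32079363 ≈ -3.1173e-8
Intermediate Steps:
A(t) = -2*t (A(t) = t + t*(-1 - 1*2) = t + t*(-1 - 2) = t + t*(-3) = t - 3*t = -2*t)
q(v) = -5 - 144*v**2
1/(q(-372 - 1*100) + A(-769)) = 1/((-5 - 144*(-372 - 1*100)**2) - 2*(-769)) = 1/((-5 - 144*(-372 - 100)**2) + 1538) = 1/((-5 - 144*(-472)**2) + 1538) = 1/((-5 - 144*222784) + 1538) = 1/((-5 - 32080896) + 1538) = 1/(-32080901 + 1538) = 1/(-32079363) = -1/32079363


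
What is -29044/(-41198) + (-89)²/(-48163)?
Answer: 536258407/992109637 ≈ 0.54052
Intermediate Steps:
-29044/(-41198) + (-89)²/(-48163) = -29044*(-1/41198) + 7921*(-1/48163) = 14522/20599 - 7921/48163 = 536258407/992109637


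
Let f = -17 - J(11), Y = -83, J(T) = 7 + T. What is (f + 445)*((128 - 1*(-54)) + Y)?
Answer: 40590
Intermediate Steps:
f = -35 (f = -17 - (7 + 11) = -17 - 1*18 = -17 - 18 = -35)
(f + 445)*((128 - 1*(-54)) + Y) = (-35 + 445)*((128 - 1*(-54)) - 83) = 410*((128 + 54) - 83) = 410*(182 - 83) = 410*99 = 40590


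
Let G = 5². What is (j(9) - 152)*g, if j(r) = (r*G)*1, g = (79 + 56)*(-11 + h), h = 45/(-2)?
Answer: -660285/2 ≈ -3.3014e+5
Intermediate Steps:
h = -45/2 (h = 45*(-½) = -45/2 ≈ -22.500)
G = 25
g = -9045/2 (g = (79 + 56)*(-11 - 45/2) = 135*(-67/2) = -9045/2 ≈ -4522.5)
j(r) = 25*r (j(r) = (r*25)*1 = (25*r)*1 = 25*r)
(j(9) - 152)*g = (25*9 - 152)*(-9045/2) = (225 - 152)*(-9045/2) = 73*(-9045/2) = -660285/2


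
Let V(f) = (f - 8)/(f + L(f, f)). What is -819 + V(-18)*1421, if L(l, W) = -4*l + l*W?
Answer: -24752/27 ≈ -916.74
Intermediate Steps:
L(l, W) = -4*l + W*l
V(f) = (-8 + f)/(f + f*(-4 + f)) (V(f) = (f - 8)/(f + f*(-4 + f)) = (-8 + f)/(f + f*(-4 + f)))
-819 + V(-18)*1421 = -819 + ((-8 - 18)/((-18)*(-3 - 18)))*1421 = -819 - 1/18*(-26)/(-21)*1421 = -819 - 1/18*(-1/21)*(-26)*1421 = -819 - 13/189*1421 = -819 - 2639/27 = -24752/27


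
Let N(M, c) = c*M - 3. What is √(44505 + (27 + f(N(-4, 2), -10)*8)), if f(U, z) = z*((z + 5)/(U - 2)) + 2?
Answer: 2*√1880853/13 ≈ 210.99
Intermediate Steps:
N(M, c) = -3 + M*c (N(M, c) = M*c - 3 = -3 + M*c)
f(U, z) = 2 + z*(5 + z)/(-2 + U) (f(U, z) = z*((5 + z)/(-2 + U)) + 2 = z*(5 + z)/(-2 + U) + 2 = 2 + z*(5 + z)/(-2 + U))
√(44505 + (27 + f(N(-4, 2), -10)*8)) = √(44505 + (27 + ((-4 + (-10)² + 2*(-3 - 4*2) + 5*(-10))/(-2 + (-3 - 4*2)))*8)) = √(44505 + (27 + ((-4 + 100 + 2*(-3 - 8) - 50)/(-2 + (-3 - 8)))*8)) = √(44505 + (27 + ((-4 + 100 + 2*(-11) - 50)/(-2 - 11))*8)) = √(44505 + (27 + ((-4 + 100 - 22 - 50)/(-13))*8)) = √(44505 + (27 - 1/13*24*8)) = √(44505 + (27 - 24/13*8)) = √(44505 + (27 - 192/13)) = √(44505 + 159/13) = √(578724/13) = 2*√1880853/13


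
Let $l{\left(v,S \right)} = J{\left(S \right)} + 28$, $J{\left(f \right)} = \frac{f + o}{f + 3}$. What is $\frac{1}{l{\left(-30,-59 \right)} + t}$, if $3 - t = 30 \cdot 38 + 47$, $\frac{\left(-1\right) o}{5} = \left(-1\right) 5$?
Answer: $- \frac{28}{32351} \approx -0.00086551$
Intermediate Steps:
$o = 25$ ($o = - 5 \left(\left(-1\right) 5\right) = \left(-5\right) \left(-5\right) = 25$)
$J{\left(f \right)} = \frac{25 + f}{3 + f}$ ($J{\left(f \right)} = \frac{f + 25}{f + 3} = \frac{25 + f}{3 + f}$)
$l{\left(v,S \right)} = 28 + \frac{25 + S}{3 + S}$ ($l{\left(v,S \right)} = \frac{25 + S}{3 + S} + 28 = 28 + \frac{25 + S}{3 + S}$)
$t = -1184$ ($t = 3 - \left(30 \cdot 38 + 47\right) = 3 - \left(1140 + 47\right) = 3 - 1187 = -1184$)
$\frac{1}{l{\left(-30,-59 \right)} + t} = \frac{1}{\frac{109 + 29 \left(-59\right)}{3 - 59} - 1184} = \frac{1}{\frac{109 - 1711}{-56} - 1184} = \frac{1}{\left(- \frac{1}{56}\right) \left(-1602\right) - 1184} = \frac{1}{\frac{801}{28} - 1184} = \frac{1}{- \frac{32351}{28}} = - \frac{28}{32351}$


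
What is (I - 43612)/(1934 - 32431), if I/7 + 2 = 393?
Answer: 40875/30497 ≈ 1.3403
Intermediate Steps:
I = 2737 (I = -14 + 7*393 = -14 + 2751 = 2737)
(I - 43612)/(1934 - 32431) = (2737 - 43612)/(1934 - 32431) = -40875/(-30497) = -40875*(-1/30497) = 40875/30497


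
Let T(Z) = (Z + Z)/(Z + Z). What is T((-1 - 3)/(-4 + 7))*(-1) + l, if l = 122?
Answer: 121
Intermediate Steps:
T(Z) = 1 (T(Z) = (2*Z)/((2*Z)) = (2*Z)*(1/(2*Z)) = 1)
T((-1 - 3)/(-4 + 7))*(-1) + l = 1*(-1) + 122 = -1 + 122 = 121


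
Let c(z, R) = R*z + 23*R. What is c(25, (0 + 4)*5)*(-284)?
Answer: -272640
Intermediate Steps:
c(z, R) = 23*R + R*z
c(25, (0 + 4)*5)*(-284) = (((0 + 4)*5)*(23 + 25))*(-284) = ((4*5)*48)*(-284) = (20*48)*(-284) = 960*(-284) = -272640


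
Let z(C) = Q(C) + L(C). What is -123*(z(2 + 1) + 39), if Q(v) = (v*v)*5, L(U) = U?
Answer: -10701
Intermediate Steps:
Q(v) = 5*v² (Q(v) = v²*5 = 5*v²)
z(C) = C + 5*C² (z(C) = 5*C² + C = C + 5*C²)
-123*(z(2 + 1) + 39) = -123*((2 + 1)*(1 + 5*(2 + 1)) + 39) = -123*(3*(1 + 5*3) + 39) = -123*(3*(1 + 15) + 39) = -123*(3*16 + 39) = -123*(48 + 39) = -123*87 = -10701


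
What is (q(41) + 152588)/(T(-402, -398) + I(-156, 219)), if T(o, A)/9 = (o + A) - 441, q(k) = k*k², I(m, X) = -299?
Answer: -221509/11468 ≈ -19.315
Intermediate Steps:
q(k) = k³
T(o, A) = -3969 + 9*A + 9*o (T(o, A) = 9*((o + A) - 441) = 9*((A + o) - 441) = 9*(-441 + A + o) = -3969 + 9*A + 9*o)
(q(41) + 152588)/(T(-402, -398) + I(-156, 219)) = (41³ + 152588)/((-3969 + 9*(-398) + 9*(-402)) - 299) = (68921 + 152588)/((-3969 - 3582 - 3618) - 299) = 221509/(-11169 - 299) = 221509/(-11468) = 221509*(-1/11468) = -221509/11468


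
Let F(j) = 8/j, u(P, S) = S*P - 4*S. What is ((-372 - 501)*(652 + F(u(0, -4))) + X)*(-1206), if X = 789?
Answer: 686025261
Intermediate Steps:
u(P, S) = -4*S + P*S (u(P, S) = P*S - 4*S = -4*S + P*S)
((-372 - 501)*(652 + F(u(0, -4))) + X)*(-1206) = ((-372 - 501)*(652 + 8/((-4*(-4 + 0)))) + 789)*(-1206) = (-873*(652 + 8/((-4*(-4)))) + 789)*(-1206) = (-873*(652 + 8/16) + 789)*(-1206) = (-873*(652 + 8*(1/16)) + 789)*(-1206) = (-873*(652 + ½) + 789)*(-1206) = (-873*1305/2 + 789)*(-1206) = (-1139265/2 + 789)*(-1206) = -1137687/2*(-1206) = 686025261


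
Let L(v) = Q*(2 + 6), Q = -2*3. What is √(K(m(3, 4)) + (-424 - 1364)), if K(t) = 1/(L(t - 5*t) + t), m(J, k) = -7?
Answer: I*√5408755/55 ≈ 42.285*I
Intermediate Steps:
Q = -6
L(v) = -48 (L(v) = -6*(2 + 6) = -6*8 = -48)
K(t) = 1/(-48 + t)
√(K(m(3, 4)) + (-424 - 1364)) = √(1/(-48 - 7) + (-424 - 1364)) = √(1/(-55) - 1788) = √(-1/55 - 1788) = √(-98341/55) = I*√5408755/55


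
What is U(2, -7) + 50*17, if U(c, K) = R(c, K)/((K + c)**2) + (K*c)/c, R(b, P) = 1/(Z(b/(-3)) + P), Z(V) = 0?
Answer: 147524/175 ≈ 842.99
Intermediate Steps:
R(b, P) = 1/P (R(b, P) = 1/(0 + P) = 1/P)
U(c, K) = K + 1/(K*(K + c)**2) (U(c, K) = 1/(K*((K + c)**2)) + (K*c)/c = 1/(K*(K + c)**2) + K = K + 1/(K*(K + c)**2))
U(2, -7) + 50*17 = (-7 + 1/((-7)*(-7 + 2)**2)) + 50*17 = (-7 - 1/7/(-5)**2) + 850 = (-7 - 1/7*1/25) + 850 = (-7 - 1/175) + 850 = -1226/175 + 850 = 147524/175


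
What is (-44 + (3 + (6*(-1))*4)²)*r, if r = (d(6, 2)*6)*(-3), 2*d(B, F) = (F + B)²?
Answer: -228672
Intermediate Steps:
d(B, F) = (B + F)²/2 (d(B, F) = (F + B)²/2 = (B + F)²/2)
r = -576 (r = (((6 + 2)²/2)*6)*(-3) = (((½)*8²)*6)*(-3) = (((½)*64)*6)*(-3) = (32*6)*(-3) = 192*(-3) = -576)
(-44 + (3 + (6*(-1))*4)²)*r = (-44 + (3 + (6*(-1))*4)²)*(-576) = (-44 + (3 - 6*4)²)*(-576) = (-44 + (3 - 24)²)*(-576) = (-44 + (-21)²)*(-576) = (-44 + 441)*(-576) = 397*(-576) = -228672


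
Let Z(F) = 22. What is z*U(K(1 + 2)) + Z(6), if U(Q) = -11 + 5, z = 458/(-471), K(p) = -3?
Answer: 4370/157 ≈ 27.834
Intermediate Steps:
z = -458/471 (z = 458*(-1/471) = -458/471 ≈ -0.97240)
U(Q) = -6
z*U(K(1 + 2)) + Z(6) = -458/471*(-6) + 22 = 916/157 + 22 = 4370/157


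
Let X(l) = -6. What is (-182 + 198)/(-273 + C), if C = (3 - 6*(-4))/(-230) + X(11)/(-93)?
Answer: -114080/1946867 ≈ -0.058597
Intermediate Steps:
C = -377/7130 (C = (3 - 6*(-4))/(-230) - 6/(-93) = (3 + 24)*(-1/230) - 6*(-1/93) = 27*(-1/230) + 2/31 = -27/230 + 2/31 = -377/7130 ≈ -0.052875)
(-182 + 198)/(-273 + C) = (-182 + 198)/(-273 - 377/7130) = 16/(-1946867/7130) = 16*(-7130/1946867) = -114080/1946867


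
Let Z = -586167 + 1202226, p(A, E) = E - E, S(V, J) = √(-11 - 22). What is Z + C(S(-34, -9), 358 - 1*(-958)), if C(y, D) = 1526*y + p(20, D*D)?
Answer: 616059 + 1526*I*√33 ≈ 6.1606e+5 + 8766.2*I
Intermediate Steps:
S(V, J) = I*√33 (S(V, J) = √(-33) = I*√33)
p(A, E) = 0
C(y, D) = 1526*y (C(y, D) = 1526*y + 0 = 1526*y)
Z = 616059
Z + C(S(-34, -9), 358 - 1*(-958)) = 616059 + 1526*(I*√33) = 616059 + 1526*I*√33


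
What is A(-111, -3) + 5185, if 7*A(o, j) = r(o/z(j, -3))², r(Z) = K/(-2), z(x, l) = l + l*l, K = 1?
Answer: 145181/28 ≈ 5185.0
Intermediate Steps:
z(x, l) = l + l²
r(Z) = -½ (r(Z) = 1/(-2) = 1*(-½) = -½)
A(o, j) = 1/28 (A(o, j) = (-½)²/7 = (⅐)*(¼) = 1/28)
A(-111, -3) + 5185 = 1/28 + 5185 = 145181/28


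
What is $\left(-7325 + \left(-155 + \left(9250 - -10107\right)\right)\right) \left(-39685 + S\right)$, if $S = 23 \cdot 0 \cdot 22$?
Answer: $-471338745$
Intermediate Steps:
$S = 0$ ($S = 0 \cdot 22 = 0$)
$\left(-7325 + \left(-155 + \left(9250 - -10107\right)\right)\right) \left(-39685 + S\right) = \left(-7325 + \left(-155 + \left(9250 - -10107\right)\right)\right) \left(-39685 + 0\right) = \left(-7325 + \left(-155 + \left(9250 + 10107\right)\right)\right) \left(-39685\right) = \left(-7325 + \left(-155 + 19357\right)\right) \left(-39685\right) = \left(-7325 + 19202\right) \left(-39685\right) = 11877 \left(-39685\right) = -471338745$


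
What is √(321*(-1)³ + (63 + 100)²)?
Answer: 2*√6562 ≈ 162.01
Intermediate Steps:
√(321*(-1)³ + (63 + 100)²) = √(321*(-1) + 163²) = √(-321 + 26569) = √26248 = 2*√6562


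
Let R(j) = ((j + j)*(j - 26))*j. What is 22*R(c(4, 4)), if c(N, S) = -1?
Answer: -1188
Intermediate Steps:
R(j) = 2*j²*(-26 + j) (R(j) = ((2*j)*(-26 + j))*j = (2*j*(-26 + j))*j = 2*j²*(-26 + j))
22*R(c(4, 4)) = 22*(2*(-1)²*(-26 - 1)) = 22*(2*1*(-27)) = 22*(-54) = -1188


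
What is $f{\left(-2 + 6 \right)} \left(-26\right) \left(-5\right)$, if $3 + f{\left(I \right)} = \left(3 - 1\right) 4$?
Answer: $650$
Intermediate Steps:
$f{\left(I \right)} = 5$ ($f{\left(I \right)} = -3 + \left(3 - 1\right) 4 = -3 + 2 \cdot 4 = -3 + 8 = 5$)
$f{\left(-2 + 6 \right)} \left(-26\right) \left(-5\right) = 5 \left(-26\right) \left(-5\right) = \left(-130\right) \left(-5\right) = 650$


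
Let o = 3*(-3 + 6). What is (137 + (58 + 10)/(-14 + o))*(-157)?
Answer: -96869/5 ≈ -19374.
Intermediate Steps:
o = 9 (o = 3*3 = 9)
(137 + (58 + 10)/(-14 + o))*(-157) = (137 + (58 + 10)/(-14 + 9))*(-157) = (137 + 68/(-5))*(-157) = (137 + 68*(-⅕))*(-157) = (137 - 68/5)*(-157) = (617/5)*(-157) = -96869/5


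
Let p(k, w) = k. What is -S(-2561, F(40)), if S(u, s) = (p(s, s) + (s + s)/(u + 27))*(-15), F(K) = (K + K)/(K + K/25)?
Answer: 474750/16471 ≈ 28.823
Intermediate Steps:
F(K) = 25/13 (F(K) = (2*K)/(K + K*(1/25)) = (2*K)/(K + K/25) = (2*K)/((26*K/25)) = (2*K)*(25/(26*K)) = 25/13)
S(u, s) = -15*s - 30*s/(27 + u) (S(u, s) = (s + (s + s)/(u + 27))*(-15) = (s + (2*s)/(27 + u))*(-15) = (s + 2*s/(27 + u))*(-15) = -15*s - 30*s/(27 + u))
-S(-2561, F(40)) = -15*25*(-29 - 1*(-2561))/(13*(27 - 2561)) = -15*25*(-29 + 2561)/(13*(-2534)) = -15*25*(-1)*2532/(13*2534) = -1*(-474750/16471) = 474750/16471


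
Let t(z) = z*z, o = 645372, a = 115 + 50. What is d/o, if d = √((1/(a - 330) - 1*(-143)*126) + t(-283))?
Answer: √2670962910/106486380 ≈ 0.00048533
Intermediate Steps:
a = 165
t(z) = z²
d = √2670962910/165 (d = √((1/(165 - 330) - 1*(-143)*126) + (-283)²) = √((1/(-165) + 143*126) + 80089) = √((-1/165 + 18018) + 80089) = √(2972969/165 + 80089) = √(16187654/165) = √2670962910/165 ≈ 313.22)
d/o = (√2670962910/165)/645372 = (√2670962910/165)*(1/645372) = √2670962910/106486380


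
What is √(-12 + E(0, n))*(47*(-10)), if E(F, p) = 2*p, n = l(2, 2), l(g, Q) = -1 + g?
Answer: -470*I*√10 ≈ -1486.3*I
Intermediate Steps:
n = 1 (n = -1 + 2 = 1)
√(-12 + E(0, n))*(47*(-10)) = √(-12 + 2*1)*(47*(-10)) = √(-12 + 2)*(-470) = √(-10)*(-470) = (I*√10)*(-470) = -470*I*√10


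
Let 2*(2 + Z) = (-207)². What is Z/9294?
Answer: 42845/18588 ≈ 2.3050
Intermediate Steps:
Z = 42845/2 (Z = -2 + (½)*(-207)² = -2 + (½)*42849 = -2 + 42849/2 = 42845/2 ≈ 21423.)
Z/9294 = (42845/2)/9294 = (42845/2)*(1/9294) = 42845/18588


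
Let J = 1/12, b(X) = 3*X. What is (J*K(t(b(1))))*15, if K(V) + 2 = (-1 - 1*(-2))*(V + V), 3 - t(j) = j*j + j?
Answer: -25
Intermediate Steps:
t(j) = 3 - j - j**2 (t(j) = 3 - (j*j + j) = 3 - (j**2 + j) = 3 - (j + j**2) = 3 + (-j - j**2) = 3 - j - j**2)
K(V) = -2 + 2*V (K(V) = -2 + (-1 - 1*(-2))*(V + V) = -2 + (-1 + 2)*(2*V) = -2 + 1*(2*V) = -2 + 2*V)
J = 1/12 ≈ 0.083333
(J*K(t(b(1))))*15 = ((-2 + 2*(3 - 3 - (3*1)**2))/12)*15 = ((-2 + 2*(3 - 1*3 - 1*3**2))/12)*15 = ((-2 + 2*(3 - 3 - 1*9))/12)*15 = ((-2 + 2*(3 - 3 - 9))/12)*15 = ((-2 + 2*(-9))/12)*15 = ((-2 - 18)/12)*15 = ((1/12)*(-20))*15 = -5/3*15 = -25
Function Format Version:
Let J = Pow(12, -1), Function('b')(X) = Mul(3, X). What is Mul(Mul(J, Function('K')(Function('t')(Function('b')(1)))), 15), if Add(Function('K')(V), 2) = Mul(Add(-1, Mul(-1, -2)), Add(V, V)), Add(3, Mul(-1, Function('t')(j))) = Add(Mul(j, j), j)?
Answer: -25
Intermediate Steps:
Function('t')(j) = Add(3, Mul(-1, j), Mul(-1, Pow(j, 2))) (Function('t')(j) = Add(3, Mul(-1, Add(Mul(j, j), j))) = Add(3, Mul(-1, Add(Pow(j, 2), j))) = Add(3, Mul(-1, Add(j, Pow(j, 2)))) = Add(3, Add(Mul(-1, j), Mul(-1, Pow(j, 2)))) = Add(3, Mul(-1, j), Mul(-1, Pow(j, 2))))
Function('K')(V) = Add(-2, Mul(2, V)) (Function('K')(V) = Add(-2, Mul(Add(-1, Mul(-1, -2)), Add(V, V))) = Add(-2, Mul(Add(-1, 2), Mul(2, V))) = Add(-2, Mul(1, Mul(2, V))) = Add(-2, Mul(2, V)))
J = Rational(1, 12) ≈ 0.083333
Mul(Mul(J, Function('K')(Function('t')(Function('b')(1)))), 15) = Mul(Mul(Rational(1, 12), Add(-2, Mul(2, Add(3, Mul(-1, Mul(3, 1)), Mul(-1, Pow(Mul(3, 1), 2)))))), 15) = Mul(Mul(Rational(1, 12), Add(-2, Mul(2, Add(3, Mul(-1, 3), Mul(-1, Pow(3, 2)))))), 15) = Mul(Mul(Rational(1, 12), Add(-2, Mul(2, Add(3, -3, Mul(-1, 9))))), 15) = Mul(Mul(Rational(1, 12), Add(-2, Mul(2, Add(3, -3, -9)))), 15) = Mul(Mul(Rational(1, 12), Add(-2, Mul(2, -9))), 15) = Mul(Mul(Rational(1, 12), Add(-2, -18)), 15) = Mul(Mul(Rational(1, 12), -20), 15) = Mul(Rational(-5, 3), 15) = -25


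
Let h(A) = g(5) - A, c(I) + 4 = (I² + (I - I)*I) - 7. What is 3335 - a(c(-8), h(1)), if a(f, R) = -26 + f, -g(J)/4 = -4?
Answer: 3308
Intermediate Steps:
g(J) = 16 (g(J) = -4*(-4) = 16)
c(I) = -11 + I² (c(I) = -4 + ((I² + (I - I)*I) - 7) = -4 + ((I² + 0*I) - 7) = -4 + ((I² + 0) - 7) = -4 + (I² - 7) = -4 + (-7 + I²) = -11 + I²)
h(A) = 16 - A
3335 - a(c(-8), h(1)) = 3335 - (-26 + (-11 + (-8)²)) = 3335 - (-26 + (-11 + 64)) = 3335 - (-26 + 53) = 3335 - 1*27 = 3335 - 27 = 3308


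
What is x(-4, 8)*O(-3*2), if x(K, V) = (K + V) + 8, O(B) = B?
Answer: -72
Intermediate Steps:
x(K, V) = 8 + K + V
x(-4, 8)*O(-3*2) = (8 - 4 + 8)*(-3*2) = 12*(-6) = -72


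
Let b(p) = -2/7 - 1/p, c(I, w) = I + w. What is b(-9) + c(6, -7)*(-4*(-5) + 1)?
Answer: -1334/63 ≈ -21.175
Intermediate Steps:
b(p) = -2/7 - 1/p (b(p) = -2*1/7 - 1/p = -2/7 - 1/p)
b(-9) + c(6, -7)*(-4*(-5) + 1) = (-2/7 - 1/(-9)) + (6 - 7)*(-4*(-5) + 1) = (-2/7 - 1*(-1/9)) - (20 + 1) = (-2/7 + 1/9) - 1*21 = -11/63 - 21 = -1334/63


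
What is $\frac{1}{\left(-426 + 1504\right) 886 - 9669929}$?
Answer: $- \frac{1}{8714821} \approx -1.1475 \cdot 10^{-7}$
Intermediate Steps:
$\frac{1}{\left(-426 + 1504\right) 886 - 9669929} = \frac{1}{1078 \cdot 886 - 9669929} = \frac{1}{955108 - 9669929} = \frac{1}{-8714821} = - \frac{1}{8714821}$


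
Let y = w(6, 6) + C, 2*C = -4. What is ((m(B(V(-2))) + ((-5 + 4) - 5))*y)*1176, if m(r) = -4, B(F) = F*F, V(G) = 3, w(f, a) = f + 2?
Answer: -70560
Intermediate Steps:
C = -2 (C = (½)*(-4) = -2)
w(f, a) = 2 + f
B(F) = F²
y = 6 (y = (2 + 6) - 2 = 8 - 2 = 6)
((m(B(V(-2))) + ((-5 + 4) - 5))*y)*1176 = ((-4 + ((-5 + 4) - 5))*6)*1176 = ((-4 + (-1 - 5))*6)*1176 = ((-4 - 6)*6)*1176 = -10*6*1176 = -60*1176 = -70560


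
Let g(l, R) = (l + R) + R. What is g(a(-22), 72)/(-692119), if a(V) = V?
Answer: -122/692119 ≈ -0.00017627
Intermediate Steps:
g(l, R) = l + 2*R (g(l, R) = (R + l) + R = l + 2*R)
g(a(-22), 72)/(-692119) = (-22 + 2*72)/(-692119) = (-22 + 144)*(-1/692119) = 122*(-1/692119) = -122/692119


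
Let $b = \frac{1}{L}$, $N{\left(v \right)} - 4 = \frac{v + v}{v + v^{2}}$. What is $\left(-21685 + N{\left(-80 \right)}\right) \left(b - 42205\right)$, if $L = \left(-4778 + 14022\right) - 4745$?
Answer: $\frac{325227157443494}{355421} \approx 9.1505 \cdot 10^{8}$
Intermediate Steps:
$N{\left(v \right)} = 4 + \frac{2 v}{v + v^{2}}$ ($N{\left(v \right)} = 4 + \frac{v + v}{v + v^{2}} = 4 + \frac{2 v}{v + v^{2}}$)
$L = 4499$ ($L = 9244 - 4745 = 4499$)
$b = \frac{1}{4499} \approx 0.00022227$
$\left(-21685 + N{\left(-80 \right)}\right) \left(b - 42205\right) = \left(-21685 + \frac{2 \left(3 + 2 \left(-80\right)\right)}{1 - 80}\right) \left(\frac{1}{4499} - 42205\right) = \left(-21685 + \frac{2 \left(3 - 160\right)}{-79}\right) \left(- \frac{189880294}{4499}\right) = \left(-21685 + 2 \left(- \frac{1}{79}\right) \left(-157\right)\right) \left(- \frac{189880294}{4499}\right) = \left(-21685 + \frac{314}{79}\right) \left(- \frac{189880294}{4499}\right) = \left(- \frac{1712801}{79}\right) \left(- \frac{189880294}{4499}\right) = \frac{325227157443494}{355421}$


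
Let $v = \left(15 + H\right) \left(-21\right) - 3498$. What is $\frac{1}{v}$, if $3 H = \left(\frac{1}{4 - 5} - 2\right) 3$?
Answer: $- \frac{1}{3750} \approx -0.00026667$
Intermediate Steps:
$H = -3$ ($H = \frac{\left(\frac{1}{4 - 5} - 2\right) 3}{3} = \frac{\left(\frac{1}{-1} - 2\right) 3}{3} = \frac{\left(-1 - 2\right) 3}{3} = \frac{\left(-3\right) 3}{3} = \frac{1}{3} \left(-9\right) = -3$)
$v = -3750$ ($v = \left(15 - 3\right) \left(-21\right) - 3498 = 12 \left(-21\right) - 3498 = -252 - 3498 = -3750$)
$\frac{1}{v} = \frac{1}{-3750} = - \frac{1}{3750}$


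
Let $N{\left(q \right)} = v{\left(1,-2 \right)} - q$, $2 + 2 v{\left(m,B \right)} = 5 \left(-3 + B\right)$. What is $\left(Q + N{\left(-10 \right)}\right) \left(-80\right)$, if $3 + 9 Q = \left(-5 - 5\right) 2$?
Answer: $\frac{4360}{9} \approx 484.44$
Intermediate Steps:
$v{\left(m,B \right)} = - \frac{17}{2} + \frac{5 B}{2}$ ($v{\left(m,B \right)} = -1 + \frac{5 \left(-3 + B\right)}{2} = -1 + \frac{-15 + 5 B}{2} = -1 + \left(- \frac{15}{2} + \frac{5 B}{2}\right) = - \frac{17}{2} + \frac{5 B}{2}$)
$N{\left(q \right)} = - \frac{27}{2} - q$ ($N{\left(q \right)} = \left(- \frac{17}{2} + \frac{5}{2} \left(-2\right)\right) - q = \left(- \frac{17}{2} - 5\right) - q = - \frac{27}{2} - q$)
$Q = - \frac{23}{9}$ ($Q = - \frac{1}{3} + \frac{\left(-5 - 5\right) 2}{9} = - \frac{1}{3} + \frac{\left(-10\right) 2}{9} = - \frac{1}{3} + \frac{1}{9} \left(-20\right) = - \frac{1}{3} - \frac{20}{9} = - \frac{23}{9} \approx -2.5556$)
$\left(Q + N{\left(-10 \right)}\right) \left(-80\right) = \left(- \frac{23}{9} - \frac{7}{2}\right) \left(-80\right) = \left(- \frac{109}{18}\right) \left(-80\right) = \frac{4360}{9}$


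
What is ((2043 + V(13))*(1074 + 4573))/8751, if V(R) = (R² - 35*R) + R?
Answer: 3331730/2917 ≈ 1142.2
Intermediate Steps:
V(R) = R² - 34*R
((2043 + V(13))*(1074 + 4573))/8751 = ((2043 + 13*(-34 + 13))*(1074 + 4573))/8751 = ((2043 + 13*(-21))*5647)*(1/8751) = ((2043 - 273)*5647)*(1/8751) = (1770*5647)*(1/8751) = 9995190*(1/8751) = 3331730/2917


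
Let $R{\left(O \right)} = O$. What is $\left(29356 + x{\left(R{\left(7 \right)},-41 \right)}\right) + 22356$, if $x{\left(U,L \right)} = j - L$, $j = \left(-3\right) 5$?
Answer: $51738$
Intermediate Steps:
$j = -15$
$x{\left(U,L \right)} = -15 - L$
$\left(29356 + x{\left(R{\left(7 \right)},-41 \right)}\right) + 22356 = \left(29356 - -26\right) + 22356 = \left(29356 + \left(-15 + 41\right)\right) + 22356 = \left(29356 + 26\right) + 22356 = 29382 + 22356 = 51738$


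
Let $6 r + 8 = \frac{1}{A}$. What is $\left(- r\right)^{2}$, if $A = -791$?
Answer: $\frac{40056241}{22524516} \approx 1.7783$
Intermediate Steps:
$r = - \frac{6329}{4746}$ ($r = - \frac{4}{3} + \frac{1}{6 \left(-791\right)} = - \frac{4}{3} + \frac{1}{6} \left(- \frac{1}{791}\right) = - \frac{4}{3} - \frac{1}{4746} = - \frac{6329}{4746} \approx -1.3335$)
$\left(- r\right)^{2} = \left(\left(-1\right) \left(- \frac{6329}{4746}\right)\right)^{2} = \left(\frac{6329}{4746}\right)^{2} = \frac{40056241}{22524516}$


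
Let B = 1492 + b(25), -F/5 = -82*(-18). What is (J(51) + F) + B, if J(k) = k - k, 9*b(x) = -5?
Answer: -52997/9 ≈ -5888.6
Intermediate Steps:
b(x) = -5/9 (b(x) = (⅑)*(-5) = -5/9)
J(k) = 0
F = -7380 (F = -(-410)*(-18) = -5*1476 = -7380)
B = 13423/9 (B = 1492 - 5/9 = 13423/9 ≈ 1491.4)
(J(51) + F) + B = (0 - 7380) + 13423/9 = -7380 + 13423/9 = -52997/9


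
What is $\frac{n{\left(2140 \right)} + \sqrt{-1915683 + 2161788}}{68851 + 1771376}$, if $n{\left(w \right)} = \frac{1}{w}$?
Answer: $\frac{1}{3938085780} + \frac{\sqrt{27345}}{613409} \approx 0.00026958$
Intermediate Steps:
$\frac{n{\left(2140 \right)} + \sqrt{-1915683 + 2161788}}{68851 + 1771376} = \frac{\frac{1}{2140} + \sqrt{-1915683 + 2161788}}{68851 + 1771376} = \frac{\frac{1}{2140} + \sqrt{246105}}{1840227} = \left(\frac{1}{2140} + 3 \sqrt{27345}\right) \frac{1}{1840227} = \frac{1}{3938085780} + \frac{\sqrt{27345}}{613409}$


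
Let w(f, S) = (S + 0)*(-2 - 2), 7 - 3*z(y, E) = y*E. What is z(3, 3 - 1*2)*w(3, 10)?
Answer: -160/3 ≈ -53.333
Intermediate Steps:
z(y, E) = 7/3 - E*y/3 (z(y, E) = 7/3 - y*E/3 = 7/3 - E*y/3)
w(f, S) = -4*S (w(f, S) = S*(-4) = -4*S)
z(3, 3 - 1*2)*w(3, 10) = (7/3 - 1/3*(3 - 1*2)*3)*(-4*10) = (7/3 - 1/3*(3 - 2)*3)*(-40) = (7/3 - 1/3*1*3)*(-40) = (7/3 - 1)*(-40) = (4/3)*(-40) = -160/3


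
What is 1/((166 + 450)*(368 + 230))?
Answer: 1/368368 ≈ 2.7147e-6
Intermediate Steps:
1/((166 + 450)*(368 + 230)) = 1/(616*598) = 1/368368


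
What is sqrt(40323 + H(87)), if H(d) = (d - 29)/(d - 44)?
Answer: sqrt(74559721)/43 ≈ 200.81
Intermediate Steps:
H(d) = (-29 + d)/(-44 + d)
sqrt(40323 + H(87)) = sqrt(40323 + (-29 + 87)/(-44 + 87)) = sqrt(40323 + 58/43) = sqrt(1733947/43) = sqrt(74559721)/43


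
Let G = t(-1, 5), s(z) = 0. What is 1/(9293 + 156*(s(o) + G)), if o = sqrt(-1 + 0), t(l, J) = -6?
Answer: 1/8357 ≈ 0.00011966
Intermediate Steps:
o = I (o = sqrt(-1) = I ≈ 1.0*I)
G = -6
1/(9293 + 156*(s(o) + G)) = 1/(9293 + 156*(0 - 6)) = 1/(9293 + 156*(-6)) = 1/(9293 - 936) = 1/8357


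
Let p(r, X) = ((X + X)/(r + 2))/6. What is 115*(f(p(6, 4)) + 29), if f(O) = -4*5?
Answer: 1035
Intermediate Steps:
p(r, X) = X/(3*(2 + r)) (p(r, X) = ((2*X)/(2 + r))*(⅙) = (2*X/(2 + r))*(⅙) = X/(3*(2 + r)))
f(O) = -20
115*(f(p(6, 4)) + 29) = 115*(-20 + 29) = 115*9 = 1035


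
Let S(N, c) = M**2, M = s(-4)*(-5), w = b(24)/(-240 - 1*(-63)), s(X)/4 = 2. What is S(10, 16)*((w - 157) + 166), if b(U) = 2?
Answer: 2545600/177 ≈ 14382.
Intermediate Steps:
s(X) = 8 (s(X) = 4*2 = 8)
w = -2/177 (w = 2/(-240 - 1*(-63)) = 2/(-240 + 63) = 2/(-177) = 2*(-1/177) = -2/177 ≈ -0.011299)
M = -40 (M = 8*(-5) = -40)
S(N, c) = 1600 (S(N, c) = (-40)**2 = 1600)
S(10, 16)*((w - 157) + 166) = 1600*((-2/177 - 157) + 166) = 1600*(-27791/177 + 166) = 1600*(1591/177) = 2545600/177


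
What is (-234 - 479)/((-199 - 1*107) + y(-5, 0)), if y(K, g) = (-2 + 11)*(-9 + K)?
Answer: 713/432 ≈ 1.6505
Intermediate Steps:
y(K, g) = -81 + 9*K (y(K, g) = 9*(-9 + K) = -81 + 9*K)
(-234 - 479)/((-199 - 1*107) + y(-5, 0)) = (-234 - 479)/((-199 - 1*107) + (-81 + 9*(-5))) = -713/((-199 - 107) + (-81 - 45)) = -713/(-306 - 126) = -713/(-432) = -713*(-1/432) = 713/432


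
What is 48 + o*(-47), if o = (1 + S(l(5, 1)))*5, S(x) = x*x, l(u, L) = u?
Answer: -6062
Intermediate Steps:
S(x) = x**2
o = 130 (o = (1 + 5**2)*5 = (1 + 25)*5 = 26*5 = 130)
48 + o*(-47) = 48 + 130*(-47) = 48 - 6110 = -6062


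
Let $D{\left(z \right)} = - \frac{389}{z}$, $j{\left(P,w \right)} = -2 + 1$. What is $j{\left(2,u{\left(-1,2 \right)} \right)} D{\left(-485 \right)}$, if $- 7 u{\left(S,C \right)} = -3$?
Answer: $- \frac{389}{485} \approx -0.80206$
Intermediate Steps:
$u{\left(S,C \right)} = \frac{3}{7}$ ($u{\left(S,C \right)} = \left(- \frac{1}{7}\right) \left(-3\right) = \frac{3}{7}$)
$j{\left(P,w \right)} = -1$
$j{\left(2,u{\left(-1,2 \right)} \right)} D{\left(-485 \right)} = - \frac{-389}{-485} = - \frac{\left(-389\right) \left(-1\right)}{485} = \left(-1\right) \frac{389}{485} = - \frac{389}{485}$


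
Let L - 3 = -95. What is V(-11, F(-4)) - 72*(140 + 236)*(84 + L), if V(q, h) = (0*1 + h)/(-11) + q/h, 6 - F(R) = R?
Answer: 23823139/110 ≈ 2.1657e+5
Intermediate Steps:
L = -92 (L = 3 - 95 = -92)
F(R) = 6 - R
V(q, h) = -h/11 + q/h (V(q, h) = (0 + h)*(-1/11) + q/h = h*(-1/11) + q/h = -h/11 + q/h)
V(-11, F(-4)) - 72*(140 + 236)*(84 + L) = (-(6 - 1*(-4))/11 - 11/(6 - 1*(-4))) - 72*(140 + 236)*(84 - 92) = (-(6 + 4)/11 - 11/(6 + 4)) - 27072*(-8) = (-1/11*10 - 11/10) - 72*(-3008) = (-10/11 - 11*⅒) + 216576 = (-10/11 - 11/10) + 216576 = -221/110 + 216576 = 23823139/110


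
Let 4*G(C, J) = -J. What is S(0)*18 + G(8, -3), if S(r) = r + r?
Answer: ¾ ≈ 0.75000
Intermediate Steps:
S(r) = 2*r
G(C, J) = -J/4 (G(C, J) = (-J)/4 = -J/4)
S(0)*18 + G(8, -3) = (2*0)*18 - ¼*(-3) = 0*18 + ¾ = 0 + ¾ = ¾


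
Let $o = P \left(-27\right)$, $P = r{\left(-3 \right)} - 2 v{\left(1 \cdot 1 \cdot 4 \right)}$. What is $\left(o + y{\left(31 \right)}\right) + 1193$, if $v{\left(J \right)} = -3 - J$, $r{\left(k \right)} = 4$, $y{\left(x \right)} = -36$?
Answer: $671$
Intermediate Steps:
$P = 18$ ($P = 4 - 2 \left(-3 - 1 \cdot 1 \cdot 4\right) = 4 - 2 \left(-3 - 1 \cdot 4\right) = 4 - 2 \left(-3 - 4\right) = 4 - -14 = 4 + 14 = 18$)
$o = -486$ ($o = 18 \left(-27\right) = -486$)
$\left(o + y{\left(31 \right)}\right) + 1193 = \left(-486 - 36\right) + 1193 = -522 + 1193 = 671$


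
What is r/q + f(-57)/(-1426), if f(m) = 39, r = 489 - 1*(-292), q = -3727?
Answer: -1259059/5314702 ≈ -0.23690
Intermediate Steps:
r = 781 (r = 489 + 292 = 781)
r/q + f(-57)/(-1426) = 781/(-3727) + 39/(-1426) = 781*(-1/3727) + 39*(-1/1426) = -781/3727 - 39/1426 = -1259059/5314702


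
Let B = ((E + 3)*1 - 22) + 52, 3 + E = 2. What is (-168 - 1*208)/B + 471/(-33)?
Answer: -1145/44 ≈ -26.023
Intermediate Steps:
E = -1 (E = -3 + 2 = -1)
B = 32 (B = ((-1 + 3)*1 - 22) + 52 = (2*1 - 22) + 52 = (2 - 22) + 52 = -20 + 52 = 32)
(-168 - 1*208)/B + 471/(-33) = (-168 - 1*208)/32 + 471/(-33) = (-168 - 208)*(1/32) + 471*(-1/33) = -376*1/32 - 157/11 = -47/4 - 157/11 = -1145/44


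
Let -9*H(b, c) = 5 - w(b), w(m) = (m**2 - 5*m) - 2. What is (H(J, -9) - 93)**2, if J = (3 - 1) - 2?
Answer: 712336/81 ≈ 8794.3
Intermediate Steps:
w(m) = -2 + m**2 - 5*m
J = 0 (J = 2 - 2 = 0)
H(b, c) = -7/9 - 5*b/9 + b**2/9 (H(b, c) = -(5 - (-2 + b**2 - 5*b))/9 = -(5 + (2 - b**2 + 5*b))/9 = -(7 - b**2 + 5*b)/9 = -7/9 - 5*b/9 + b**2/9)
(H(J, -9) - 93)**2 = ((-7/9 - 5/9*0 + (1/9)*0**2) - 93)**2 = ((-7/9 + 0 + (1/9)*0) - 93)**2 = ((-7/9 + 0 + 0) - 93)**2 = (-7/9 - 93)**2 = (-844/9)**2 = 712336/81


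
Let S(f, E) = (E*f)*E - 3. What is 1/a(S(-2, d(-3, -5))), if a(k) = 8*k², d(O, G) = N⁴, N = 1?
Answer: 1/200 ≈ 0.0050000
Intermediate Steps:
d(O, G) = 1 (d(O, G) = 1⁴ = 1)
S(f, E) = -3 + f*E² (S(f, E) = f*E² - 3 = -3 + f*E²)
1/a(S(-2, d(-3, -5))) = 1/(8*(-3 - 2*1²)²) = 1/(8*(-3 - 2*1)²) = 1/(8*(-3 - 2)²) = 1/(8*(-5)²) = 1/(8*25) = 1/200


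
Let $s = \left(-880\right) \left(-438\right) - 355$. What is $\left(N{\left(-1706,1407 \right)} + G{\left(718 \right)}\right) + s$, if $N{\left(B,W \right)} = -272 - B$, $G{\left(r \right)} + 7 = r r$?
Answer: $902036$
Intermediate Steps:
$G{\left(r \right)} = -7 + r^{2}$ ($G{\left(r \right)} = -7 + r r = -7 + r^{2}$)
$s = 385085$ ($s = 385440 - 355 = 385085$)
$\left(N{\left(-1706,1407 \right)} + G{\left(718 \right)}\right) + s = \left(\left(-272 - -1706\right) - \left(7 - 718^{2}\right)\right) + 385085 = \left(\left(-272 + 1706\right) + \left(-7 + 515524\right)\right) + 385085 = \left(1434 + 515517\right) + 385085 = 516951 + 385085 = 902036$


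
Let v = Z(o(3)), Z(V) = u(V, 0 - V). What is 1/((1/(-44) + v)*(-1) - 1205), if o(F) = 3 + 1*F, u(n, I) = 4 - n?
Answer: -44/52931 ≈ -0.00083127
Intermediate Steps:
o(F) = 3 + F
Z(V) = 4 - V
v = -2 (v = 4 - (3 + 3) = 4 - 1*6 = 4 - 6 = -2)
1/((1/(-44) + v)*(-1) - 1205) = 1/((1/(-44) - 2)*(-1) - 1205) = 1/((-1/44 - 2)*(-1) - 1205) = 1/(-89/44*(-1) - 1205) = 1/(89/44 - 1205) = 1/(-52931/44) = -44/52931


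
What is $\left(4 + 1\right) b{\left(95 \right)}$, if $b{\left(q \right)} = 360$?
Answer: $1800$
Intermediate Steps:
$\left(4 + 1\right) b{\left(95 \right)} = \left(4 + 1\right) 360 = 5 \cdot 360 = 1800$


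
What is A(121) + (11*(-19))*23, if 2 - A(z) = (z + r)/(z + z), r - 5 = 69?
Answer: -1163005/242 ≈ -4805.8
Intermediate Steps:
r = 74 (r = 5 + 69 = 74)
A(z) = 2 - (74 + z)/(2*z) (A(z) = 2 - (z + 74)/(z + z) = 2 - (74 + z)/(2*z))
A(121) + (11*(-19))*23 = (3/2 - 37/121) + (11*(-19))*23 = (3/2 - 37*1/121) - 209*23 = (3/2 - 37/121) - 4807 = 289/242 - 4807 = -1163005/242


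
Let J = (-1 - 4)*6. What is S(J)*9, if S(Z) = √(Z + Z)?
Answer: 18*I*√15 ≈ 69.714*I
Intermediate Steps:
J = -30 (J = -5*6 = -30)
S(Z) = √2*√Z (S(Z) = √(2*Z) = √2*√Z)
S(J)*9 = (√2*√(-30))*9 = (√2*(I*√30))*9 = (2*I*√15)*9 = 18*I*√15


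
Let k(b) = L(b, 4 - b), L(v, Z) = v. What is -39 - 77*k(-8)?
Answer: 577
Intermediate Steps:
k(b) = b
-39 - 77*k(-8) = -39 - 77*(-8) = -39 + 616 = 577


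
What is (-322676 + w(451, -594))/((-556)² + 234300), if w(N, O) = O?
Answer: -161635/271718 ≈ -0.59486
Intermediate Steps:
(-322676 + w(451, -594))/((-556)² + 234300) = (-322676 - 594)/((-556)² + 234300) = -323270/(309136 + 234300) = -323270/543436 = -323270*1/543436 = -161635/271718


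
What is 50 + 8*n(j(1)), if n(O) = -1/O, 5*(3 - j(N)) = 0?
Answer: 142/3 ≈ 47.333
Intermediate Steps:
j(N) = 3 (j(N) = 3 - ⅕*0 = 3 + 0 = 3)
50 + 8*n(j(1)) = 50 + 8*(-1/3) = 50 + 8*(-1*⅓) = 50 + 8*(-⅓) = 50 - 8/3 = 142/3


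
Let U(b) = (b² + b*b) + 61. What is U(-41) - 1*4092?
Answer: -669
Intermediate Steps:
U(b) = 61 + 2*b² (U(b) = (b² + b²) + 61 = 2*b² + 61 = 61 + 2*b²)
U(-41) - 1*4092 = (61 + 2*(-41)²) - 1*4092 = (61 + 2*1681) - 4092 = (61 + 3362) - 4092 = 3423 - 4092 = -669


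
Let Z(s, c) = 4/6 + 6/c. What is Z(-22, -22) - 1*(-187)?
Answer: 6184/33 ≈ 187.39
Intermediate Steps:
Z(s, c) = ⅔ + 6/c (Z(s, c) = 4*(⅙) + 6/c = ⅔ + 6/c)
Z(-22, -22) - 1*(-187) = (⅔ + 6/(-22)) - 1*(-187) = (⅔ + 6*(-1/22)) + 187 = (⅔ - 3/11) + 187 = 13/33 + 187 = 6184/33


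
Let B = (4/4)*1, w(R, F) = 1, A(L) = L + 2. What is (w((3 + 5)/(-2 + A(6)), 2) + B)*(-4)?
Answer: -8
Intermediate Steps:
A(L) = 2 + L
B = 1 (B = (4*(1/4))*1 = 1*1 = 1)
(w((3 + 5)/(-2 + A(6)), 2) + B)*(-4) = (1 + 1)*(-4) = 2*(-4) = -8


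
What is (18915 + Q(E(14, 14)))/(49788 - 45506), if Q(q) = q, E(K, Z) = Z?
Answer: 18929/4282 ≈ 4.4206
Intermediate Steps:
(18915 + Q(E(14, 14)))/(49788 - 45506) = (18915 + 14)/(49788 - 45506) = 18929/4282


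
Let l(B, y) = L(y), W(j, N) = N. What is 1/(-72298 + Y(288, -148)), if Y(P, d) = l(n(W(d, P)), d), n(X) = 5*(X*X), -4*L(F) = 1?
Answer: -4/289193 ≈ -1.3832e-5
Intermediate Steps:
L(F) = -1/4 (L(F) = -1/4*1 = -1/4)
n(X) = 5*X**2
l(B, y) = -1/4
Y(P, d) = -1/4
1/(-72298 + Y(288, -148)) = 1/(-72298 - 1/4) = 1/(-289193/4) = -4/289193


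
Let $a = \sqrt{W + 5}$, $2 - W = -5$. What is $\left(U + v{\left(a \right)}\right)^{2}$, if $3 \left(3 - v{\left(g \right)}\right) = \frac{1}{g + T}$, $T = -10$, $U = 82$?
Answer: $\frac{31500157}{4356} + \frac{11225 \sqrt{3}}{8712} \approx 7233.7$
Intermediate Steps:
$W = 7$ ($W = 2 - -5 = 2 + 5 = 7$)
$a = 2 \sqrt{3}$ ($a = \sqrt{7 + 5} = \sqrt{12} = 2 \sqrt{3} \approx 3.4641$)
$v{\left(g \right)} = 3 - \frac{1}{3 \left(-10 + g\right)}$ ($v{\left(g \right)} = 3 - \frac{1}{3 \left(g - 10\right)} = 3 - \frac{1}{3 \left(-10 + g\right)}$)
$\left(U + v{\left(a \right)}\right)^{2} = \left(82 + \frac{-91 + 9 \cdot 2 \sqrt{3}}{3 \left(-10 + 2 \sqrt{3}\right)}\right)^{2} = \left(82 + \frac{-91 + 18 \sqrt{3}}{3 \left(-10 + 2 \sqrt{3}\right)}\right)^{2}$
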